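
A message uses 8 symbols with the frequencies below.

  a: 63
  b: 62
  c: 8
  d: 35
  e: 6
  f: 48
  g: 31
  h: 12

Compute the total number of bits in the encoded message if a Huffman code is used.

710

Build the Huffman tree bottom-up:
e(6) + c(8) → 14
h(12) + 14 → 26
26 + g(31) → 57
d(35) + f(48) → 83
57 + b(62) → 119
a(63) + 83 → 146
119 + 146 → 265
Total encoded bits = sum of merged weights = 14 + 26 + 57 + 83 + 119 + 146 + 265 = 710.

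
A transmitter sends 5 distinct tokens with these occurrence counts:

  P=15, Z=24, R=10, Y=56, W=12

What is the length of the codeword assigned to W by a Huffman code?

Huffman merges, smallest pair first:
combine R(10), W(12) → 22
combine P(15), 22 → 37
combine Z(24), 37 → 61
combine Y(56), 61 → 117
W sits 4 levels below the root, so its codeword is 4 bits.

4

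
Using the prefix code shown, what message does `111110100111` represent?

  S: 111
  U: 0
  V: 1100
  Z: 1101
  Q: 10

SZUUS

Read left to right; each codeword is recognised as soon as it completes (prefix code):
  111→S | 1101→Z | 0→U | 0→U | 111→S
Decoded message: SZUUS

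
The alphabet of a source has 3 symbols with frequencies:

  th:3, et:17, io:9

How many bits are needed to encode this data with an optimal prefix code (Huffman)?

41

Greedily combine the two least-frequent nodes:
th(3) + io(9) → 12
12 + et(17) → 29
Each symbol's bit-cost is frequency × depth; summing gives 41 bits (equivalently 12 + 29).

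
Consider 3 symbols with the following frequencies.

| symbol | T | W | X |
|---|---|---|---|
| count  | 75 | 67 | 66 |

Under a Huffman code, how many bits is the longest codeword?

Merge the two lowest-weight nodes at each step:
combine X(66), W(67) → 133
combine T(75), 133 → 208
The rarest symbols sit at the bottom; the longest codeword is 2 bits.

2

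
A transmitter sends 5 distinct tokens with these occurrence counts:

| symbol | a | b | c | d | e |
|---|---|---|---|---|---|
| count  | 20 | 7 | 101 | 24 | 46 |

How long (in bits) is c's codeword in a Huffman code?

Huffman merges, smallest pair first:
merge b(7) and a(20): 27
merge d(24) and 27: 51
merge e(46) and 51: 97
merge 97 and c(101): 198
c is merged only at the final step, so code length = 1.

1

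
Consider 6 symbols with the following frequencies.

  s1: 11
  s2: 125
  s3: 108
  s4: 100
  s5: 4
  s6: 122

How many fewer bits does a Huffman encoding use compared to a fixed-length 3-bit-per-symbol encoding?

Fixed-length: 3 bits × 470 symbols = 1410 bits.
Huffman merges:
merge s5(4) and s1(11): 15
merge 15 and s4(100): 115
merge s3(108) and 115: 223
merge s6(122) and s2(125): 247
merge 223 and 247: 470
Huffman total = 15 + 115 + 223 + 247 + 470 = 1070 bits.
Saving = 1410 − 1070 = 340 bits.

340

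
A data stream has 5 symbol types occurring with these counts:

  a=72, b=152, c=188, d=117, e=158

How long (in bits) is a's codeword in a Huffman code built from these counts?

3

Huffman merges, smallest pair first:
merge a(72) and d(117): 189
merge b(152) and e(158): 310
merge c(188) and 189: 377
merge 310 and 377: 687
a's leaf is at depth 3, giving a 3-bit codeword.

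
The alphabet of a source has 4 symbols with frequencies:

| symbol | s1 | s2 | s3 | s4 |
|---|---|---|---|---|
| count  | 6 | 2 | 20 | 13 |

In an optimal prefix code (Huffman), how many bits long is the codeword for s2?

3

Repeatedly merge the two smallest:
combine s2(2), s1(6) → 8
combine 8, s4(13) → 21
combine s3(20), 21 → 41
s2 sits 3 levels below the root, so its codeword is 3 bits.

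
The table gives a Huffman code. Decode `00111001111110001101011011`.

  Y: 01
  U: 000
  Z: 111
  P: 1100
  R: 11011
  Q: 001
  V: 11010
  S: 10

QPZZUVR

Read left to right; each codeword is recognised as soon as it completes (prefix code):
  001→Q | 1100→P | 111→Z | 111→Z | 000→U | 11010→V | 11011→R
Decoded message: QPZZUVR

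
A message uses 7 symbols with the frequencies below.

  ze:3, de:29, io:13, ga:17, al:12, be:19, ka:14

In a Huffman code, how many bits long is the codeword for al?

Huffman merges, smallest pair first:
ze(3) + al(12) → 15
io(13) + ka(14) → 27
15 + ga(17) → 32
be(19) + 27 → 46
de(29) + 32 → 61
46 + 61 → 107
al sits 4 levels below the root, so its codeword is 4 bits.

4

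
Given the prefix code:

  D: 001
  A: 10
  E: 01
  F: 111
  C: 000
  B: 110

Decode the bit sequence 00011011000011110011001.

CBBCFAEAE

Read left to right; each codeword is recognised as soon as it completes (prefix code):
  000→C | 110→B | 110→B | 000→C | 111→F | 10→A | 01→E | 10→A | 01→E
Decoded message: CBBCFAEAE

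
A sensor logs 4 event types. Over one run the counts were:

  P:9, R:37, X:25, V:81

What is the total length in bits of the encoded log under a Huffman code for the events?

257

Build the Huffman tree bottom-up:
merge P(9) and X(25): 34
merge 34 and R(37): 71
merge 71 and V(81): 152
The encoded length is the sum of every internal node's weight: 34 + 71 + 152 = 257 bits.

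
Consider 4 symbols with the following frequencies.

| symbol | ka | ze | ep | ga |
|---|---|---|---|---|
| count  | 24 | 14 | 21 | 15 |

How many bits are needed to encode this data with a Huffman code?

Merge the two smallest weights repeatedly:
combine ze(14), ga(15) → 29
combine ep(21), ka(24) → 45
combine 29, 45 → 74
Each symbol's bit-cost is frequency × depth; summing gives 148 bits (equivalently 29 + 45 + 74).

148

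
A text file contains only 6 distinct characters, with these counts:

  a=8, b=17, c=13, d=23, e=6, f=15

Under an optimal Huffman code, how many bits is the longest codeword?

Merge the two lowest-weight nodes at each step:
e(6) + a(8) → 14
c(13) + 14 → 27
f(15) + b(17) → 32
d(23) + 27 → 50
32 + 50 → 82
The rarest symbols sit at the bottom; the longest codeword is 4 bits.

4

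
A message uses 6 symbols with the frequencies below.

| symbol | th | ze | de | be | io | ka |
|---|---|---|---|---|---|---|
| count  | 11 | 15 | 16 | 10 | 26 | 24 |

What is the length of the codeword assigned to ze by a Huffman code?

Huffman merges, smallest pair first:
be(10) + th(11) → 21
ze(15) + de(16) → 31
21 + ka(24) → 45
io(26) + 31 → 57
45 + 57 → 102
ze's leaf is at depth 3, giving a 3-bit codeword.

3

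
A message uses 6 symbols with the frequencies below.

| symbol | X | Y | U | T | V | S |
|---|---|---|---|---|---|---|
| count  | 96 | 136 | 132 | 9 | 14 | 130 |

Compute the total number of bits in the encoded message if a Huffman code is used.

Greedily combine the two least-frequent nodes:
merge T(9) and V(14): 23
merge 23 and X(96): 119
merge 119 and S(130): 249
merge U(132) and Y(136): 268
merge 249 and 268: 517
Total encoded bits = sum of merged weights = 23 + 119 + 249 + 268 + 517 = 1176.

1176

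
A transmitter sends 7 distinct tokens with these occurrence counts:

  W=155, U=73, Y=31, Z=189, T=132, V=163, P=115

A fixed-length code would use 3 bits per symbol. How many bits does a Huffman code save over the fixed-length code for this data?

Fixed-length: 3 bits × 858 symbols = 2574 bits.
Huffman merges:
merge Y(31) and U(73): 104
merge 104 and P(115): 219
merge T(132) and W(155): 287
merge V(163) and Z(189): 352
merge 219 and 287: 506
merge 352 and 506: 858
Huffman total = 104 + 219 + 287 + 352 + 506 + 858 = 2326 bits.
Saving = 2574 − 2326 = 248 bits.

248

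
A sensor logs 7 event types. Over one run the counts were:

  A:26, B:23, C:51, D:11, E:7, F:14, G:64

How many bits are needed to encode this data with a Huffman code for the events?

Greedily combine the two least-frequent nodes:
merge E(7) and D(11): 18
merge F(14) and 18: 32
merge B(23) and A(26): 49
merge 32 and 49: 81
merge C(51) and G(64): 115
merge 81 and 115: 196
The encoded length is the sum of every internal node's weight: 18 + 32 + 49 + 81 + 115 + 196 = 491 bits.

491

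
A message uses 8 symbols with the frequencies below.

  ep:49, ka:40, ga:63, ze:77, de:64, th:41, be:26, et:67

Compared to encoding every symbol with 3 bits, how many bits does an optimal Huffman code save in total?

Fixed-length: 3 bits × 427 symbols = 1281 bits.
Huffman merges:
be(26) + ka(40) → 66
th(41) + ep(49) → 90
ga(63) + de(64) → 127
66 + et(67) → 133
ze(77) + 90 → 167
127 + 133 → 260
167 + 260 → 427
Huffman total = 66 + 90 + 127 + 133 + 167 + 260 + 427 = 1270 bits.
Saving = 1281 − 1270 = 11 bits.

11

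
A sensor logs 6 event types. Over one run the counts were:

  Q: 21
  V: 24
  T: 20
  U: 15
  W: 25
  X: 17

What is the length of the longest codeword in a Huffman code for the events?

3

Merge the two lowest-weight nodes at each step:
U(15) + X(17) → 32
T(20) + Q(21) → 41
V(24) + W(25) → 49
32 + 41 → 73
49 + 73 → 122
Maximum depth reached is 3.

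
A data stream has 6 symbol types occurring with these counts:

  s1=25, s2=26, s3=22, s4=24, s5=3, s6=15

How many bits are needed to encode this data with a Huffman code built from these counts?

288

Merge the two smallest weights repeatedly:
s5(3) + s6(15) → 18
18 + s3(22) → 40
s4(24) + s1(25) → 49
s2(26) + 40 → 66
49 + 66 → 115
Total encoded bits = sum of merged weights = 18 + 40 + 49 + 66 + 115 = 288.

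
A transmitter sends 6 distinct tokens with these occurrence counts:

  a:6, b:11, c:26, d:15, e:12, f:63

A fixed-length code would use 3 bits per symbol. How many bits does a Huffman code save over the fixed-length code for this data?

Fixed-length: 3 bits × 133 symbols = 399 bits.
Huffman merges:
combine a(6), b(11) → 17
combine e(12), d(15) → 27
combine 17, c(26) → 43
combine 27, 43 → 70
combine f(63), 70 → 133
Huffman total = 17 + 27 + 43 + 70 + 133 = 290 bits.
Saving = 399 − 290 = 109 bits.

109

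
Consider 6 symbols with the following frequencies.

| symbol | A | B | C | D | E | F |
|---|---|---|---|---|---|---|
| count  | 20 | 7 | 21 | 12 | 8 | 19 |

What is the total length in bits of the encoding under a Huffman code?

216

Merge the two smallest weights repeatedly:
B(7) + E(8) → 15
D(12) + 15 → 27
F(19) + A(20) → 39
C(21) + 27 → 48
39 + 48 → 87
Total encoded bits = sum of merged weights = 15 + 27 + 39 + 48 + 87 = 216.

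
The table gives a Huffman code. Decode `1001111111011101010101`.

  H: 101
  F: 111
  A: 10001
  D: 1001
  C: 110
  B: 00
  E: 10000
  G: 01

Read left to right; each codeword is recognised as soon as it completes (prefix code):
  1001→D | 111→F | 111→F | 01→G | 110→C | 101→H | 01→G | 01→G
Decoded message: DFFGCHGG

DFFGCHGG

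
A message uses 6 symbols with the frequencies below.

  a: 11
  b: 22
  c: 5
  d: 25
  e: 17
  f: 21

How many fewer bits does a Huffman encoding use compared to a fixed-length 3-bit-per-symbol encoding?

Fixed-length: 3 bits × 101 symbols = 303 bits.
Huffman merges:
c(5) + a(11) → 16
16 + e(17) → 33
f(21) + b(22) → 43
d(25) + 33 → 58
43 + 58 → 101
Huffman total = 16 + 33 + 43 + 58 + 101 = 251 bits.
Saving = 303 − 251 = 52 bits.

52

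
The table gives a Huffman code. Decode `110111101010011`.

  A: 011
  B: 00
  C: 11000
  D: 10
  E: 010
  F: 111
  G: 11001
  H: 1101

Read left to right; each codeword is recognised as soon as it completes (prefix code):
  1101→H | 111→F | 010→E | 10→D | 011→A
Decoded message: HFEDA

HFEDA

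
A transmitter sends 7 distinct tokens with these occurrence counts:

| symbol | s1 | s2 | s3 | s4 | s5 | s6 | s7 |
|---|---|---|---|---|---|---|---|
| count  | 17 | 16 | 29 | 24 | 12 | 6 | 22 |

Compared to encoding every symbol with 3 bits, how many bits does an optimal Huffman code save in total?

35

Fixed-length: 3 bits × 126 symbols = 378 bits.
Huffman merges:
merge s6(6) and s5(12): 18
merge s2(16) and s1(17): 33
merge 18 and s7(22): 40
merge s4(24) and s3(29): 53
merge 33 and 40: 73
merge 53 and 73: 126
Huffman total = 18 + 33 + 40 + 53 + 73 + 126 = 343 bits.
Saving = 378 − 343 = 35 bits.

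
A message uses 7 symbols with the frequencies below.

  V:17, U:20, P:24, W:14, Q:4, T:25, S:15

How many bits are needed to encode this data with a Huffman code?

326

Build the Huffman tree bottom-up:
Q(4) + W(14) → 18
S(15) + V(17) → 32
18 + U(20) → 38
P(24) + T(25) → 49
32 + 38 → 70
49 + 70 → 119
Total encoded bits = sum of merged weights = 18 + 32 + 38 + 49 + 70 + 119 = 326.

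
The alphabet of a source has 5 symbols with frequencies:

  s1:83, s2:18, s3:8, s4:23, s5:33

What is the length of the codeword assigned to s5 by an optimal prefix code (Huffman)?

Repeatedly merge the two smallest:
merge s3(8) and s2(18): 26
merge s4(23) and 26: 49
merge s5(33) and 49: 82
merge 82 and s1(83): 165
s5's leaf is at depth 2, giving a 2-bit codeword.

2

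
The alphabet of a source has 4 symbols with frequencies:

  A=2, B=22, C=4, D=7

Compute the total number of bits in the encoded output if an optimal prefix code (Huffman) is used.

54

Build the Huffman tree bottom-up:
combine A(2), C(4) → 6
combine 6, D(7) → 13
combine 13, B(22) → 35
The encoded length is the sum of every internal node's weight: 6 + 13 + 35 = 54 bits.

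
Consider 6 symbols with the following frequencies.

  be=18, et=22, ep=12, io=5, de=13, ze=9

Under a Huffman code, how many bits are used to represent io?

Build the tree from the bottom:
io(5) + ze(9) → 14
ep(12) + de(13) → 25
14 + be(18) → 32
et(22) + 25 → 47
32 + 47 → 79
io's leaf is at depth 3, giving a 3-bit codeword.

3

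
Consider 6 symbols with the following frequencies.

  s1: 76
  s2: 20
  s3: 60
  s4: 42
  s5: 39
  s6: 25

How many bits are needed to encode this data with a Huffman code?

650

Greedily combine the two least-frequent nodes:
combine s2(20), s6(25) → 45
combine s5(39), s4(42) → 81
combine 45, s3(60) → 105
combine s1(76), 81 → 157
combine 105, 157 → 262
Each symbol's bit-cost is frequency × depth; summing gives 650 bits (equivalently 45 + 81 + 105 + 157 + 262).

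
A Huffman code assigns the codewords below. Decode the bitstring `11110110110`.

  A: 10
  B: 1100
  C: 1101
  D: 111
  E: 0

DACA

Read left to right; each codeword is recognised as soon as it completes (prefix code):
  111→D | 10→A | 1101→C | 10→A
Decoded message: DACA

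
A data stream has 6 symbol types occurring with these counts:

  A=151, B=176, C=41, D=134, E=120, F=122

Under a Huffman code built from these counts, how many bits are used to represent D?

Huffman merges, smallest pair first:
combine C(41), E(120) → 161
combine F(122), D(134) → 256
combine A(151), 161 → 312
combine B(176), 256 → 432
combine 312, 432 → 744
D's leaf is at depth 3, giving a 3-bit codeword.

3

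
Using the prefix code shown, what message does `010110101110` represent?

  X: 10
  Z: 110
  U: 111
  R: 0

Read left to right; each codeword is recognised as soon as it completes (prefix code):
  0→R | 10→X | 110→Z | 10→X | 111→U | 0→R
Decoded message: RXZXUR

RXZXUR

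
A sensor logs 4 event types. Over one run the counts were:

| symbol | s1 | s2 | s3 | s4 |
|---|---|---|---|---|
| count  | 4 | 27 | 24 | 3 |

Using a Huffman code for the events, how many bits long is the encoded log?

96

Merge the two smallest weights repeatedly:
combine s4(3), s1(4) → 7
combine 7, s3(24) → 31
combine s2(27), 31 → 58
Each symbol's bit-cost is frequency × depth; summing gives 96 bits (equivalently 7 + 31 + 58).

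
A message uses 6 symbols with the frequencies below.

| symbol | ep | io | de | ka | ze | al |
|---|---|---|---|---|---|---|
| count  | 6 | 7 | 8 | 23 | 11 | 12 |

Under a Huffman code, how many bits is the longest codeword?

3

Merge the two lowest-weight nodes at each step:
merge ep(6) and io(7): 13
merge de(8) and ze(11): 19
merge al(12) and 13: 25
merge 19 and ka(23): 42
merge 25 and 42: 67
The first pair merged (ep, io) ends up deepest, at depth 3.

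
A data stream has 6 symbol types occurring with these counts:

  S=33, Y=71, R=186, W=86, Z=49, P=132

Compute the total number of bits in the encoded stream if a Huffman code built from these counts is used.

1349

Greedily combine the two least-frequent nodes:
S(33) + Z(49) → 82
Y(71) + 82 → 153
W(86) + P(132) → 218
153 + R(186) → 339
218 + 339 → 557
The encoded length is the sum of every internal node's weight: 82 + 153 + 218 + 339 + 557 = 1349 bits.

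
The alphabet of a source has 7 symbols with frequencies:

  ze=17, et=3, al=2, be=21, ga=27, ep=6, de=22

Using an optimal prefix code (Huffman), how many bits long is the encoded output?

Merge the two smallest weights repeatedly:
al(2) + et(3) → 5
5 + ep(6) → 11
11 + ze(17) → 28
be(21) + de(22) → 43
ga(27) + 28 → 55
43 + 55 → 98
The encoded length is the sum of every internal node's weight: 5 + 11 + 28 + 43 + 55 + 98 = 240 bits.

240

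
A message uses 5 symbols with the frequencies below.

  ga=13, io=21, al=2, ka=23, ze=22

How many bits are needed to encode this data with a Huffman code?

Build the Huffman tree bottom-up:
combine al(2), ga(13) → 15
combine 15, io(21) → 36
combine ze(22), ka(23) → 45
combine 36, 45 → 81
The encoded length is the sum of every internal node's weight: 15 + 36 + 45 + 81 = 177 bits.

177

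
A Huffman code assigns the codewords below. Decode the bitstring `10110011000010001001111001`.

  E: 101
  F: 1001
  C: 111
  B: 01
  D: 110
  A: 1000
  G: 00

Read left to right; each codeword is recognised as soon as it completes (prefix code):
  101→E | 1001→F | 1000→A | 01→B | 00→G | 01→B | 00→G | 111→C | 1001→F
Decoded message: EFABGBGCF

EFABGBGCF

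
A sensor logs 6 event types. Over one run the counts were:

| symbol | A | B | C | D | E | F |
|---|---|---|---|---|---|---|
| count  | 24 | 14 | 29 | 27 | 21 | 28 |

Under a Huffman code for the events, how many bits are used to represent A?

Build the tree from the bottom:
combine B(14), E(21) → 35
combine A(24), D(27) → 51
combine F(28), C(29) → 57
combine 35, 51 → 86
combine 57, 86 → 143
A's leaf is at depth 3, giving a 3-bit codeword.

3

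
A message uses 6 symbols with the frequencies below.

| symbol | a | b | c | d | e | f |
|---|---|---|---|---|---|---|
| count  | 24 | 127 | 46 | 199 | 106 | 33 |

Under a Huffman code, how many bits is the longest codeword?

4

Merge the two lowest-weight nodes at each step:
combine a(24), f(33) → 57
combine c(46), 57 → 103
combine 103, e(106) → 209
combine b(127), d(199) → 326
combine 209, 326 → 535
Maximum depth reached is 4.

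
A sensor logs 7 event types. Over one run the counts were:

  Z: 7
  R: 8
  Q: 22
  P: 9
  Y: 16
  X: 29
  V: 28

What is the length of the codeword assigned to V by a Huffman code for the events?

2

Repeatedly merge the two smallest:
merge Z(7) and R(8): 15
merge P(9) and 15: 24
merge Y(16) and Q(22): 38
merge 24 and V(28): 52
merge X(29) and 38: 67
merge 52 and 67: 119
V's leaf is at depth 2, giving a 2-bit codeword.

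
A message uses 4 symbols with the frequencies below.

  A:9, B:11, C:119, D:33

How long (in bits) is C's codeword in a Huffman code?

Huffman merges, smallest pair first:
combine A(9), B(11) → 20
combine 20, D(33) → 53
combine 53, C(119) → 172
C is a child of the root — depth 1, so its codeword is a single bit.

1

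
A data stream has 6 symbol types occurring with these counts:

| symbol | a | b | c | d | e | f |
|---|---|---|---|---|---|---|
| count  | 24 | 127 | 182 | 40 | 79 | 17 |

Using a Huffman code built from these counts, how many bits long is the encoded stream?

Build the Huffman tree bottom-up:
merge f(17) and a(24): 41
merge d(40) and 41: 81
merge e(79) and 81: 160
merge b(127) and 160: 287
merge c(182) and 287: 469
Total encoded bits = sum of merged weights = 41 + 81 + 160 + 287 + 469 = 1038.

1038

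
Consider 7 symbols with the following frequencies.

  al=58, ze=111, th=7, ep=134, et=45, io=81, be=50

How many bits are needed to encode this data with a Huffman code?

1265

Greedily combine the two least-frequent nodes:
combine th(7), et(45) → 52
combine be(50), 52 → 102
combine al(58), io(81) → 139
combine 102, ze(111) → 213
combine ep(134), 139 → 273
combine 213, 273 → 486
Total encoded bits = sum of merged weights = 52 + 102 + 139 + 213 + 273 + 486 = 1265.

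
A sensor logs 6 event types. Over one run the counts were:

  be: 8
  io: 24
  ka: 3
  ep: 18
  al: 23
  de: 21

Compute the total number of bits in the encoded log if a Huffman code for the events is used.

Merge the two smallest weights repeatedly:
ka(3) + be(8) → 11
11 + ep(18) → 29
de(21) + al(23) → 44
io(24) + 29 → 53
44 + 53 → 97
Total encoded bits = sum of merged weights = 11 + 29 + 44 + 53 + 97 = 234.

234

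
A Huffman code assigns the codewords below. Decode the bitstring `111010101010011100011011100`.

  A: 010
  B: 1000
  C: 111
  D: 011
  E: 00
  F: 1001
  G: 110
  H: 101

Read left to right; each codeword is recognised as soon as it completes (prefix code):
  111→C | 010→A | 101→H | 010→A | 011→D | 1000→B | 110→G | 111→C | 00→E
Decoded message: CAHADBGCE

CAHADBGCE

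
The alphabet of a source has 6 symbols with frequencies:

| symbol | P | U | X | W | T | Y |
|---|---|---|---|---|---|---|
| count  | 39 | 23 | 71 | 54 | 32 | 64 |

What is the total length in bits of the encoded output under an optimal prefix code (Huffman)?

Build the Huffman tree bottom-up:
U(23) + T(32) → 55
P(39) + W(54) → 93
55 + Y(64) → 119
X(71) + 93 → 164
119 + 164 → 283
Each symbol's bit-cost is frequency × depth; summing gives 714 bits (equivalently 55 + 93 + 119 + 164 + 283).

714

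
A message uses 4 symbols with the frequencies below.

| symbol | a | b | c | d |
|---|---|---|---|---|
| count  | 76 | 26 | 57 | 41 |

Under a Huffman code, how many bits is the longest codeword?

Merge the two lowest-weight nodes at each step:
merge b(26) and d(41): 67
merge c(57) and 67: 124
merge a(76) and 124: 200
Maximum depth reached is 3.

3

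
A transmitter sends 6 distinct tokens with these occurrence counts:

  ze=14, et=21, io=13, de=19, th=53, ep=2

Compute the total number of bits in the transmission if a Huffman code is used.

Greedily combine the two least-frequent nodes:
ep(2) + io(13) → 15
ze(14) + 15 → 29
de(19) + et(21) → 40
29 + 40 → 69
th(53) + 69 → 122
Total encoded bits = sum of merged weights = 15 + 29 + 40 + 69 + 122 = 275.

275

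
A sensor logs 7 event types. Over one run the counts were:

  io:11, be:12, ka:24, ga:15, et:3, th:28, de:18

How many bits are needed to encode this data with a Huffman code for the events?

Greedily combine the two least-frequent nodes:
combine et(3), io(11) → 14
combine be(12), 14 → 26
combine ga(15), de(18) → 33
combine ka(24), 26 → 50
combine th(28), 33 → 61
combine 50, 61 → 111
The encoded length is the sum of every internal node's weight: 14 + 26 + 33 + 50 + 61 + 111 = 295 bits.

295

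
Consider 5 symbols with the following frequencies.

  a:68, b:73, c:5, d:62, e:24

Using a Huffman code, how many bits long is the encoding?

Merge the two smallest weights repeatedly:
combine c(5), e(24) → 29
combine 29, d(62) → 91
combine a(68), b(73) → 141
combine 91, 141 → 232
Each symbol's bit-cost is frequency × depth; summing gives 493 bits (equivalently 29 + 91 + 141 + 232).

493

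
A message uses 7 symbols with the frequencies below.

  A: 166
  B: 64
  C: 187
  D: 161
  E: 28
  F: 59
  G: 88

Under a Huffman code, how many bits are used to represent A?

Build the tree from the bottom:
E(28) + F(59) → 87
B(64) + 87 → 151
G(88) + 151 → 239
D(161) + A(166) → 327
C(187) + 239 → 426
327 + 426 → 753
A's leaf is at depth 2, giving a 2-bit codeword.

2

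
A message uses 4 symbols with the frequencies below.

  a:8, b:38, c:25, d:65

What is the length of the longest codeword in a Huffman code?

3

Merge the two lowest-weight nodes at each step:
merge a(8) and c(25): 33
merge 33 and b(38): 71
merge d(65) and 71: 136
The first pair merged (a, c) ends up deepest, at depth 3.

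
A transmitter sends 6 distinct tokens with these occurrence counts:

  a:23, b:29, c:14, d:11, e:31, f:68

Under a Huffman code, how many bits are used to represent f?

Huffman merges, smallest pair first:
d(11) + c(14) → 25
a(23) + 25 → 48
b(29) + e(31) → 60
48 + 60 → 108
f(68) + 108 → 176
f is a child of the root — depth 1, so its codeword is a single bit.

1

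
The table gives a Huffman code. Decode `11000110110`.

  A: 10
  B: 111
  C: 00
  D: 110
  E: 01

DCDD

Read left to right; each codeword is recognised as soon as it completes (prefix code):
  110→D | 00→C | 110→D | 110→D
Decoded message: DCDD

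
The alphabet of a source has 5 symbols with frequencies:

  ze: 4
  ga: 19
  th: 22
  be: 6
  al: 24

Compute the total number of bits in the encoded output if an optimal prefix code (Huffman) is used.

Greedily combine the two least-frequent nodes:
ze(4) + be(6) → 10
10 + ga(19) → 29
th(22) + al(24) → 46
29 + 46 → 75
Total encoded bits = sum of merged weights = 10 + 29 + 46 + 75 = 160.

160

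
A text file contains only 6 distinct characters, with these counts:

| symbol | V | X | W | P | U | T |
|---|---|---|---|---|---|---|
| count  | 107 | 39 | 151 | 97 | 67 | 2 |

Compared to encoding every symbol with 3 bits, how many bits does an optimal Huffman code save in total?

314

Fixed-length: 3 bits × 463 symbols = 1389 bits.
Huffman merges:
T(2) + X(39) → 41
41 + U(67) → 108
P(97) + V(107) → 204
108 + W(151) → 259
204 + 259 → 463
Huffman total = 41 + 108 + 204 + 259 + 463 = 1075 bits.
Saving = 1389 − 1075 = 314 bits.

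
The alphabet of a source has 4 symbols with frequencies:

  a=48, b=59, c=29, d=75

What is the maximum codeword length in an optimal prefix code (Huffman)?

2

Merge the two lowest-weight nodes at each step:
combine c(29), a(48) → 77
combine b(59), d(75) → 134
combine 77, 134 → 211
Maximum depth reached is 2.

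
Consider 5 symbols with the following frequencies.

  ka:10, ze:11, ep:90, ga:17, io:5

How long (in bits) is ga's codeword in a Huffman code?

2

Huffman merges, smallest pair first:
combine io(5), ka(10) → 15
combine ze(11), 15 → 26
combine ga(17), 26 → 43
combine 43, ep(90) → 133
ga sits 2 levels below the root, so its codeword is 2 bits.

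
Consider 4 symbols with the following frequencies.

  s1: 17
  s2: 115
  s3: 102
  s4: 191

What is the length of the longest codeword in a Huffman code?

3

Merge the two lowest-weight nodes at each step:
s1(17) + s3(102) → 119
s2(115) + 119 → 234
s4(191) + 234 → 425
Maximum depth reached is 3.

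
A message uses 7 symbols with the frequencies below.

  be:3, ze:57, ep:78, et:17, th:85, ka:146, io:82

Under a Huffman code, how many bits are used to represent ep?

Build the tree from the bottom:
be(3) + et(17) → 20
20 + ze(57) → 77
77 + ep(78) → 155
io(82) + th(85) → 167
ka(146) + 155 → 301
167 + 301 → 468
ep sits 3 levels below the root, so its codeword is 3 bits.

3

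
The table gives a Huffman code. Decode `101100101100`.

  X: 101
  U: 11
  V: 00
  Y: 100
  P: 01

Read left to right; each codeword is recognised as soon as it completes (prefix code):
  101→X | 100→Y | 101→X | 100→Y
Decoded message: XYXY

XYXY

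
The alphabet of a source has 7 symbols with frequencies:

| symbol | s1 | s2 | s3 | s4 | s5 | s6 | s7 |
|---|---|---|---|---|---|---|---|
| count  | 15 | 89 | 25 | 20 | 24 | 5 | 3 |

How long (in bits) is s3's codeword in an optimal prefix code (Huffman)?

Repeatedly merge the two smallest:
s7(3) + s6(5) → 8
8 + s1(15) → 23
s4(20) + 23 → 43
s5(24) + s3(25) → 49
43 + 49 → 92
s2(89) + 92 → 181
s3's leaf is at depth 3, giving a 3-bit codeword.

3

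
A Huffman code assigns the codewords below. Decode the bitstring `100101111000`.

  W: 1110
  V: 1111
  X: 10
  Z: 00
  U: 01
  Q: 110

Read left to right; each codeword is recognised as soon as it completes (prefix code):
  10→X | 01→U | 01→U | 1110→W | 00→Z
Decoded message: XUUWZ

XUUWZ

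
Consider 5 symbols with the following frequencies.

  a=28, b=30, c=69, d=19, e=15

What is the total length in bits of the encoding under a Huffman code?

Build the Huffman tree bottom-up:
e(15) + d(19) → 34
a(28) + b(30) → 58
34 + 58 → 92
c(69) + 92 → 161
The encoded length is the sum of every internal node's weight: 34 + 58 + 92 + 161 = 345 bits.

345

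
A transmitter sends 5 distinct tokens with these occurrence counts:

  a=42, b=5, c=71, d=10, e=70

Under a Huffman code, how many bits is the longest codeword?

Merge the two lowest-weight nodes at each step:
merge b(5) and d(10): 15
merge 15 and a(42): 57
merge 57 and e(70): 127
merge c(71) and 127: 198
The rarest symbols sit at the bottom; the longest codeword is 4 bits.

4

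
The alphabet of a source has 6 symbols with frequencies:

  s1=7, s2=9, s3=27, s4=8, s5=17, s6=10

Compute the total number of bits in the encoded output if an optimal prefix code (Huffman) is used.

190

Greedily combine the two least-frequent nodes:
combine s1(7), s4(8) → 15
combine s2(9), s6(10) → 19
combine 15, s5(17) → 32
combine 19, s3(27) → 46
combine 32, 46 → 78
Each symbol's bit-cost is frequency × depth; summing gives 190 bits (equivalently 15 + 19 + 32 + 46 + 78).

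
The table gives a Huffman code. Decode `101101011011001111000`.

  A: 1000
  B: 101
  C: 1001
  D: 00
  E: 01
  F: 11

BBEBCFA

Read left to right; each codeword is recognised as soon as it completes (prefix code):
  101→B | 101→B | 01→E | 101→B | 1001→C | 11→F | 1000→A
Decoded message: BBEBCFA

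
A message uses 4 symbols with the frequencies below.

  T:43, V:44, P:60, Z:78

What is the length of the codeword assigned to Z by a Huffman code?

2

Repeatedly merge the two smallest:
T(43) + V(44) → 87
P(60) + Z(78) → 138
87 + 138 → 225
The subtree containing Z is merged 2 times, so code length = 2.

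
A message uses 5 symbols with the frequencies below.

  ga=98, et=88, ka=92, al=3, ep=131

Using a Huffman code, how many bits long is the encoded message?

Greedily combine the two least-frequent nodes:
al(3) + et(88) → 91
91 + ka(92) → 183
ga(98) + ep(131) → 229
183 + 229 → 412
Total encoded bits = sum of merged weights = 91 + 183 + 229 + 412 = 915.

915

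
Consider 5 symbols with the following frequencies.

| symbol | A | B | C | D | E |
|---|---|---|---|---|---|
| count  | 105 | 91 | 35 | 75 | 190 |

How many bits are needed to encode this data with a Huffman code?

Greedily combine the two least-frequent nodes:
combine C(35), D(75) → 110
combine B(91), A(105) → 196
combine 110, E(190) → 300
combine 196, 300 → 496
The encoded length is the sum of every internal node's weight: 110 + 196 + 300 + 496 = 1102 bits.

1102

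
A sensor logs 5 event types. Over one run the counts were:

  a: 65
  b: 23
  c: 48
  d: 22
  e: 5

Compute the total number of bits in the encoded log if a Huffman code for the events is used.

338

Greedily combine the two least-frequent nodes:
merge e(5) and d(22): 27
merge b(23) and 27: 50
merge c(48) and 50: 98
merge a(65) and 98: 163
Each symbol's bit-cost is frequency × depth; summing gives 338 bits (equivalently 27 + 50 + 98 + 163).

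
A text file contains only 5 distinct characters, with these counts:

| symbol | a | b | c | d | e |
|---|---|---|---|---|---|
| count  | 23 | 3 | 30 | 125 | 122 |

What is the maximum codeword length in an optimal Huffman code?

Merge the two lowest-weight nodes at each step:
combine b(3), a(23) → 26
combine 26, c(30) → 56
combine 56, e(122) → 178
combine d(125), 178 → 303
The rarest symbols sit at the bottom; the longest codeword is 4 bits.

4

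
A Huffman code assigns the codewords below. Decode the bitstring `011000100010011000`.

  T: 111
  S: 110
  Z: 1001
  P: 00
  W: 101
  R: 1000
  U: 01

URRZR

Read left to right; each codeword is recognised as soon as it completes (prefix code):
  01→U | 1000→R | 1000→R | 1001→Z | 1000→R
Decoded message: URRZR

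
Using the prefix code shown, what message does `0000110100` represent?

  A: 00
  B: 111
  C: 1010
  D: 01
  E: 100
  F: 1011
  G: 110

AAGE

Read left to right; each codeword is recognised as soon as it completes (prefix code):
  00→A | 00→A | 110→G | 100→E
Decoded message: AAGE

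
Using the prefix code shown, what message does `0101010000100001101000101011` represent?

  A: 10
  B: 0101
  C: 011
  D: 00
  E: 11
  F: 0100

Read left to right; each codeword is recognised as soon as it completes (prefix code):
  0101→B | 0100→F | 00→D | 10→A | 00→D | 011→C | 0100→F | 0101→B | 011→C
Decoded message: BFDADCFBC

BFDADCFBC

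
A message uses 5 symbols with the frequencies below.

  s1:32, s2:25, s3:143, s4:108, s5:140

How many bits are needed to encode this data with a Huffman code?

Merge the two smallest weights repeatedly:
merge s2(25) and s1(32): 57
merge 57 and s4(108): 165
merge s5(140) and s3(143): 283
merge 165 and 283: 448
The encoded length is the sum of every internal node's weight: 57 + 165 + 283 + 448 = 953 bits.

953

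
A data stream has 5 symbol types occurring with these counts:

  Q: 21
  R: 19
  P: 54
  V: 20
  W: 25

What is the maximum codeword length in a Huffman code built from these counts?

Merge the two lowest-weight nodes at each step:
merge R(19) and V(20): 39
merge Q(21) and W(25): 46
merge 39 and 46: 85
merge P(54) and 85: 139
The first pair merged (R, V) ends up deepest, at depth 3.

3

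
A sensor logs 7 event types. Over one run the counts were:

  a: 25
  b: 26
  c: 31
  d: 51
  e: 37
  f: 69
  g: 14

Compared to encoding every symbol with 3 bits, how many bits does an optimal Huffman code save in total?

Fixed-length: 3 bits × 253 symbols = 759 bits.
Huffman merges:
g(14) + a(25) → 39
b(26) + c(31) → 57
e(37) + 39 → 76
d(51) + 57 → 108
f(69) + 76 → 145
108 + 145 → 253
Huffman total = 39 + 57 + 76 + 108 + 145 + 253 = 678 bits.
Saving = 759 − 678 = 81 bits.

81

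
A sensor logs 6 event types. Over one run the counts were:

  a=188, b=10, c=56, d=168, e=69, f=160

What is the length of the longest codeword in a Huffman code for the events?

Merge the two lowest-weight nodes at each step:
merge b(10) and c(56): 66
merge 66 and e(69): 135
merge 135 and f(160): 295
merge d(168) and a(188): 356
merge 295 and 356: 651
The first pair merged (b, c) ends up deepest, at depth 4.

4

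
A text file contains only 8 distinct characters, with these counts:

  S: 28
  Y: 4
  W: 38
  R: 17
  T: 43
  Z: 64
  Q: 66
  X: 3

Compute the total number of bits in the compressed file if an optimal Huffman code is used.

690

Build the Huffman tree bottom-up:
X(3) + Y(4) → 7
7 + R(17) → 24
24 + S(28) → 52
W(38) + T(43) → 81
52 + Z(64) → 116
Q(66) + 81 → 147
116 + 147 → 263
Total encoded bits = sum of merged weights = 7 + 24 + 52 + 81 + 116 + 147 + 263 = 690.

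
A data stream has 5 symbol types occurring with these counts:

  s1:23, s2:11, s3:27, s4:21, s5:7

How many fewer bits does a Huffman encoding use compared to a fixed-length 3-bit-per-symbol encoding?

Fixed-length: 3 bits × 89 symbols = 267 bits.
Huffman merges:
s5(7) + s2(11) → 18
18 + s4(21) → 39
s1(23) + s3(27) → 50
39 + 50 → 89
Huffman total = 18 + 39 + 50 + 89 = 196 bits.
Saving = 267 − 196 = 71 bits.

71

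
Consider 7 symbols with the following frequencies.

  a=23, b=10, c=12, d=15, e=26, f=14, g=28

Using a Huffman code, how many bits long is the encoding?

352

Merge the two smallest weights repeatedly:
b(10) + c(12) → 22
f(14) + d(15) → 29
22 + a(23) → 45
e(26) + g(28) → 54
29 + 45 → 74
54 + 74 → 128
Total encoded bits = sum of merged weights = 22 + 29 + 45 + 54 + 74 + 128 = 352.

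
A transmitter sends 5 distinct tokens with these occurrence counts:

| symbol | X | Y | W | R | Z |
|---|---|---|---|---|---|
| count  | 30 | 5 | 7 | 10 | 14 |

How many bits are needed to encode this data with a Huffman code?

136

Merge the two smallest weights repeatedly:
Y(5) + W(7) → 12
R(10) + 12 → 22
Z(14) + 22 → 36
X(30) + 36 → 66
Each symbol's bit-cost is frequency × depth; summing gives 136 bits (equivalently 12 + 22 + 36 + 66).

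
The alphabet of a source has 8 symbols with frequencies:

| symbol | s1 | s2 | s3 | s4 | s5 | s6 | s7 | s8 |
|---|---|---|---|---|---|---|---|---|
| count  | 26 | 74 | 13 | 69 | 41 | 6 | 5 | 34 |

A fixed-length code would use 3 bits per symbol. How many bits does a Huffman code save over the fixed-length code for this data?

Fixed-length: 3 bits × 268 symbols = 804 bits.
Huffman merges:
combine s7(5), s6(6) → 11
combine 11, s3(13) → 24
combine 24, s1(26) → 50
combine s8(34), s5(41) → 75
combine 50, s4(69) → 119
combine s2(74), 75 → 149
combine 119, 149 → 268
Huffman total = 11 + 24 + 50 + 75 + 119 + 149 + 268 = 696 bits.
Saving = 804 − 696 = 108 bits.

108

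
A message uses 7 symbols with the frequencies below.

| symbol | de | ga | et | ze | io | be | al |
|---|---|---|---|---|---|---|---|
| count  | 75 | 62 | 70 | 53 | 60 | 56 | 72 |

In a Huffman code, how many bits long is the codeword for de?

2

Build the tree from the bottom:
merge ze(53) and be(56): 109
merge io(60) and ga(62): 122
merge et(70) and al(72): 142
merge de(75) and 109: 184
merge 122 and 142: 264
merge 184 and 264: 448
de's leaf is at depth 2, giving a 2-bit codeword.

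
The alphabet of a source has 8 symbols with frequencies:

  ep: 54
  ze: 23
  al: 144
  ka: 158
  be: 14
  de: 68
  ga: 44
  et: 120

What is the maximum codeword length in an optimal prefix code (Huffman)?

Merge the two lowest-weight nodes at each step:
combine be(14), ze(23) → 37
combine 37, ga(44) → 81
combine ep(54), de(68) → 122
combine 81, et(120) → 201
combine 122, al(144) → 266
combine ka(158), 201 → 359
combine 266, 359 → 625
Maximum depth reached is 5.

5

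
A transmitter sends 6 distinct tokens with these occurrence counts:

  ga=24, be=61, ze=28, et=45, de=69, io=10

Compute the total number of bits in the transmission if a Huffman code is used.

Merge the two smallest weights repeatedly:
merge io(10) and ga(24): 34
merge ze(28) and 34: 62
merge et(45) and be(61): 106
merge 62 and de(69): 131
merge 106 and 131: 237
Each symbol's bit-cost is frequency × depth; summing gives 570 bits (equivalently 34 + 62 + 106 + 131 + 237).

570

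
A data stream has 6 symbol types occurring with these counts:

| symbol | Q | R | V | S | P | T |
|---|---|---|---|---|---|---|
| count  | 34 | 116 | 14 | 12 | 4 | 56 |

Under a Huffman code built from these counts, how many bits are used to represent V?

4

Build the tree from the bottom:
P(4) + S(12) → 16
V(14) + 16 → 30
30 + Q(34) → 64
T(56) + 64 → 120
R(116) + 120 → 236
The subtree containing V is merged 4 times, so code length = 4.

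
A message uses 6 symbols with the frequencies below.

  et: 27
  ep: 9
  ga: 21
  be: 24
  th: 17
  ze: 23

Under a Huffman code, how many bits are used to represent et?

2

Build the tree from the bottom:
merge ep(9) and th(17): 26
merge ga(21) and ze(23): 44
merge be(24) and 26: 50
merge et(27) and 44: 71
merge 50 and 71: 121
et's leaf is at depth 2, giving a 2-bit codeword.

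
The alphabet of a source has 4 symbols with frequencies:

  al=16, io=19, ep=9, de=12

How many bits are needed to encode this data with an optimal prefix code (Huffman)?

112

Greedily combine the two least-frequent nodes:
combine ep(9), de(12) → 21
combine al(16), io(19) → 35
combine 21, 35 → 56
Each symbol's bit-cost is frequency × depth; summing gives 112 bits (equivalently 21 + 35 + 56).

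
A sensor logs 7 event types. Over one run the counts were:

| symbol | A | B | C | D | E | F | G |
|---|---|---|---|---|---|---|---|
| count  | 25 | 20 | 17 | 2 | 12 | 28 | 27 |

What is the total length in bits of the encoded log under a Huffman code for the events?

352

Merge the two smallest weights repeatedly:
combine D(2), E(12) → 14
combine 14, C(17) → 31
combine B(20), A(25) → 45
combine G(27), F(28) → 55
combine 31, 45 → 76
combine 55, 76 → 131
Each symbol's bit-cost is frequency × depth; summing gives 352 bits (equivalently 14 + 31 + 45 + 55 + 76 + 131).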